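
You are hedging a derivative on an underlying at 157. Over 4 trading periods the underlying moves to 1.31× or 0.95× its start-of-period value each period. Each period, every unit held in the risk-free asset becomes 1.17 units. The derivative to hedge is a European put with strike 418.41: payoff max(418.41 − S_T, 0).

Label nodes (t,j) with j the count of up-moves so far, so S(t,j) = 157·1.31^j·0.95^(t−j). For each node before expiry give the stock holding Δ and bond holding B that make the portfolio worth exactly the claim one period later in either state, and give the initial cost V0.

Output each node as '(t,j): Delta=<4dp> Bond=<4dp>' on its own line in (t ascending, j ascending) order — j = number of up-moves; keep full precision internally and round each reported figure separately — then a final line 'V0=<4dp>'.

Since d<R<u, set p* = (R−d)/(u−d) = 0.6111; price each node as the discounted p*-expectation of its children.
Payoff layer (t=4): V(4,0)=290.5325, V(4,1)=242.0737, V(4,2)=175.2515, V(4,3)=83.1072, V(4,4)=0.0000
  t=3,j=0: stock 134.6079 → up 176.3363 (V=242.0737), down 127.8775 (V=290.5325). Price 223.0075; hedge Δ=-1.0000, bond B=357.6154.
  t=3,j=1: stock 185.6172 → up 243.1585 (V=175.2515), down 176.3363 (V=242.0737). Price 171.9982; hedge Δ=-1.0000, bond B=357.6154.
  t=3,j=2: stock 255.9563 → up 335.3028 (V=83.1072), down 243.1585 (V=175.2515). Price 101.6591; hedge Δ=-1.0000, bond B=357.6154.
  t=3,j=3: stock 352.9503 → up 462.3649 (V=0.0000), down 335.3028 (V=83.1072). Price 27.6235; hedge Δ=-0.6541, bond B=258.4769.
  t=2,j=0: stock 141.6925 → up 185.6172 (V=171.9982), down 134.6079 (V=223.0075). Price 163.9617; hedge Δ=-1.0000, bond B=305.6542.
  t=2,j=1: stock 195.3865 → up 255.9563 (V=101.6591), down 185.6172 (V=171.9982). Price 110.2677; hedge Δ=-1.0000, bond B=305.6542.
  t=2,j=2: stock 269.4277 → up 352.9503 (V=27.6235), down 255.9563 (V=101.6591). Price 48.2180; hedge Δ=-0.7633, bond B=253.8724.
  t=1,j=0: stock 149.1500 → up 195.3865 (V=110.2677), down 141.6925 (V=163.9617). Price 112.0929; hedge Δ=-1.0000, bond B=261.2429.
  t=1,j=1: stock 205.6700 → up 269.4277 (V=48.2180), down 195.3865 (V=110.2677). Price 61.8363; hedge Δ=-0.8380, bond B=234.1964.
  t=0,j=0: stock 157.0000 → up 205.6700 (V=61.8363), down 149.1500 (V=112.0929). Price 69.5560; hedge Δ=-0.8892, bond B=209.1577.
Root portfolio cost Δ·157+B reproduces V0=69.5560.

(0,0): Delta=-0.8892 Bond=209.1577
(1,0): Delta=-1.0000 Bond=261.2429
(1,1): Delta=-0.8380 Bond=234.1964
(2,0): Delta=-1.0000 Bond=305.6542
(2,1): Delta=-1.0000 Bond=305.6542
(2,2): Delta=-0.7633 Bond=253.8724
(3,0): Delta=-1.0000 Bond=357.6154
(3,1): Delta=-1.0000 Bond=357.6154
(3,2): Delta=-1.0000 Bond=357.6154
(3,3): Delta=-0.6541 Bond=258.4769
V0=69.5560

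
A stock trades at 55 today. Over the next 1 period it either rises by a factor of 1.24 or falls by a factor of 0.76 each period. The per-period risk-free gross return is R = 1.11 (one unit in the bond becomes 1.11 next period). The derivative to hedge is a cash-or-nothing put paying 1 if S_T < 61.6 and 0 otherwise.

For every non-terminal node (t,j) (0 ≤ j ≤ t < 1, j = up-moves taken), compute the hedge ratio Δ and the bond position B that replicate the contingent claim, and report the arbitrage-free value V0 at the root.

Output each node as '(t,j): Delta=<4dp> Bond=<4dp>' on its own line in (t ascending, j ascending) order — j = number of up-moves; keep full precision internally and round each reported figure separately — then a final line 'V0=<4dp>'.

Under the risk-neutral measure, an up-move has probability p* = (R−d)/(u−d) = 0.7292 and values discount at R = 1.11.
Payoff layer (t=1): V(1,0)=1.0000, V(1,1)=0.0000
Node (0,0) S=55.0000: V=(p*·0.0000+(1−p*)·1.0000)/1.11=0.2440; Δ=(0.0000−1.0000)/(68.2000−41.8000)=-0.0379; B=V−Δ·S=2.3273
Self-financing check: at every node Δ·S+B equals the discounted successor values.

(0,0): Delta=-0.0379 Bond=2.3273
V0=0.2440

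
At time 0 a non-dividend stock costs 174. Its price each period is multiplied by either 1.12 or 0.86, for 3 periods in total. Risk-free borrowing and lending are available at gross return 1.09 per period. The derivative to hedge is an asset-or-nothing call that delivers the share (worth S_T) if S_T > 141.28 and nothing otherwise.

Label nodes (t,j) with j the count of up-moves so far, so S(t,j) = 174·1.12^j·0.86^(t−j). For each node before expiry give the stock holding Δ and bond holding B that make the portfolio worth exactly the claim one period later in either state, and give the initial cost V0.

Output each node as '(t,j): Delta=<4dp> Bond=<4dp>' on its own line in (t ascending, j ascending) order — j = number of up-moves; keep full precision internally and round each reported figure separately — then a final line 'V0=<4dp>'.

No-arbitrage ⇒ martingale measure with p* = (R−d)/(u−d) = 0.8846.
At expiry t=3: V(3,0)=0.0000, V(3,1)=144.1332, V(3,2)=187.7084, V(3,3)=244.4575
Node (2,0) S=128.6904: V=(p*·144.1332+(1−p*)·0.0000)/1.09=116.9748; Δ=(144.1332−0.0000)/(144.1332−110.6737)=4.3077; B=V−Δ·S=-437.3839
Node (2,1) S=167.5968: V=(p*·187.7084+(1−p*)·144.1332)/1.09=167.5968; Δ=(187.7084−144.1332)/(187.7084−144.1332)=1.0000; B=V−Δ·S=0.0000
Node (2,2) S=218.2656: V=(p*·244.4575+(1−p*)·187.7084)/1.09=218.2656; Δ=(244.4575−187.7084)/(244.4575−187.7084)=1.0000; B=V−Δ·S=0.0000
Node (1,0) S=149.6400: V=(p*·167.5968+(1−p*)·116.9748)/1.09=148.3998; Δ=(167.5968−116.9748)/(167.5968−128.6904)=1.3011; B=V−Δ·S=-46.3003
Node (1,1) S=194.8800: V=(p*·218.2656+(1−p*)·167.5968)/1.09=194.8800; Δ=(218.2656−167.5968)/(218.2656−167.5968)=1.0000; B=V−Δ·S=0.0000
Node (0,0) S=174.0000: V=(p*·194.8800+(1−p*)·148.3998)/1.09=173.8687; Δ=(194.8800−148.3998)/(194.8800−149.6400)=1.0274; B=V−Δ·S=-4.9012
Root portfolio cost Δ·174+B reproduces V0=173.8687.

(0,0): Delta=1.0274 Bond=-4.9012
(1,0): Delta=1.3011 Bond=-46.3003
(1,1): Delta=1.0000 Bond=0.0000
(2,0): Delta=4.3077 Bond=-437.3839
(2,1): Delta=1.0000 Bond=0.0000
(2,2): Delta=1.0000 Bond=0.0000
V0=173.8687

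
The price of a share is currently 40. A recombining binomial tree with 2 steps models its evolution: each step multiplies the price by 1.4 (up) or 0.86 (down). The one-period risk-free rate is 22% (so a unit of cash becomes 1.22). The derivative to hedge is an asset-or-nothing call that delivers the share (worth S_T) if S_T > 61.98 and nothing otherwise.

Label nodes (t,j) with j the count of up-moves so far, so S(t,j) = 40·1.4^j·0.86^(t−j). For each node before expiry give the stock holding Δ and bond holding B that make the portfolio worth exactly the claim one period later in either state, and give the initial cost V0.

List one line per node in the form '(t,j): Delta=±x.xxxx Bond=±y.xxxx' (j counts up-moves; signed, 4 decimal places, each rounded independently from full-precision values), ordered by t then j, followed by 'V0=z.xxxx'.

(0,0): Delta=1.9834 Bond=-55.9255
(1,0): Delta=0.0000 Bond=0.0000
(1,1): Delta=2.5926 Bond=-102.3437
V0=23.4107

Risk-neutral probability p* = (R−d)/(u−d) = (1.22−0.86)/(1.4−0.86) = 0.6667.
Terminal payoffs: V(2,0)=0.0000, V(2,1)=0.0000, V(2,2)=78.4000
  t=1,j=0: stock 34.4000 → up 48.1600 (V=0.0000), down 29.5840 (V=0.0000). Price 0.0000; hedge Δ=0.0000, bond B=0.0000.
  t=1,j=1: stock 56.0000 → up 78.4000 (V=78.4000), down 48.1600 (V=0.0000). Price 42.8415; hedge Δ=2.5926, bond B=-102.3437.
  t=0,j=0: stock 40.0000 → up 56.0000 (V=42.8415), down 34.4000 (V=0.0000). Price 23.4107; hedge Δ=1.9834, bond B=-55.9255.
Self-financing check: at every node Δ·S+B equals the discounted successor values.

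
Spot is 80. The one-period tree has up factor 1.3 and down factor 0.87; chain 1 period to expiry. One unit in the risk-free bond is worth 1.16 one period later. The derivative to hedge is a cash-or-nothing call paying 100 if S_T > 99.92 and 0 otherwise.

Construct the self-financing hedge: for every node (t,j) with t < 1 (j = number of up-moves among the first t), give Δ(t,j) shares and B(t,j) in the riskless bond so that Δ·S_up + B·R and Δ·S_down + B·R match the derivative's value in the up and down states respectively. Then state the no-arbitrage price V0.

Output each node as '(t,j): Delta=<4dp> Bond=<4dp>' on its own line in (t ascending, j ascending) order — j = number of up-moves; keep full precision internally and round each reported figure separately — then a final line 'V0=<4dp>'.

(0,0): Delta=2.9070 Bond=-174.4186
V0=58.1395

Since d<R<u, set p* = (R−d)/(u−d) = 0.6744; price each node as the discounted p*-expectation of its children.
Terminal payoffs: V(1,0)=0.0000, V(1,1)=100.0000
Node (0,0) S=80.0000: V=(p*·100.0000+(1−p*)·0.0000)/1.16=58.1395; Δ=(100.0000−0.0000)/(104.0000−69.6000)=2.9070; B=V−Δ·S=-174.4186
Check: Δ(0,0)·S0 + B(0,0) = 58.1395 = V0.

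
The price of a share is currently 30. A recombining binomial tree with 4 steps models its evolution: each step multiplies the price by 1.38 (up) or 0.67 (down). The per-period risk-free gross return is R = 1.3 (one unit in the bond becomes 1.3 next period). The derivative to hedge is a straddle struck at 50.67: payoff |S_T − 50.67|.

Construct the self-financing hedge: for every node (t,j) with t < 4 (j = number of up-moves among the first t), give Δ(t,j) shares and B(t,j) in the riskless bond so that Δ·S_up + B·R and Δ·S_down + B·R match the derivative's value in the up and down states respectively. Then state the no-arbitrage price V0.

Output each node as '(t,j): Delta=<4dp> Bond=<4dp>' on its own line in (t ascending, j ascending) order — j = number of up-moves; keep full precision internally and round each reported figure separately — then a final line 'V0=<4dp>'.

(0,0): Delta=0.6959 Bond=-7.4266
(1,0): Delta=-0.8593 Bond=21.6062
(1,1): Delta=0.7918 Bond=-13.6242
(2,0): Delta=-1.0000 Bond=29.9822
(2,1): Delta=-0.8507 Bond=27.8475
(2,2): Delta=0.8931 Bond=-23.4968
(3,0): Delta=-1.0000 Bond=38.9769
(3,1): Delta=-1.0000 Bond=38.9769
(3,2): Delta=-0.8415 Bond=35.8494
(3,3): Delta=1.0000 Bond=-38.9769
V0=13.4509

No-arbitrage ⇒ martingale measure with p* = (R−d)/(u−d) = 0.8873.
At expiry t=4: V(4,0)=44.6247, V(4,1)=38.2184, V(4,2)=25.0234, V(4,3)=2.1542, V(4,4)=58.1322
Node (3,0) S=9.0229: V=(p*·38.2184+(1−p*)·44.6247)/1.3=29.9540; Δ=(38.2184−44.6247)/(12.4516−6.0453)=-1.0000; B=V−Δ·S=38.9769
Node (3,1) S=18.5845: V=(p*·25.0234+(1−p*)·38.2184)/1.3=20.3925; Δ=(25.0234−38.2184)/(25.6466−12.4516)=-1.0000; B=V−Δ·S=38.9769
Node (3,2) S=38.2784: V=(p*·2.1542+(1−p*)·25.0234)/1.3=3.6393; Δ=(2.1542−25.0234)/(52.8242−25.6466)=-0.8415; B=V−Δ·S=35.8494
Node (3,3) S=78.8422: V=(p*·58.1322+(1−p*)·2.1542)/1.3=39.8652; Δ=(58.1322−2.1542)/(108.8022−52.8242)=1.0000; B=V−Δ·S=-38.9769
Node (2,0) S=13.4670: V=(p*·20.3925+(1−p*)·29.9540)/1.3=16.5152; Δ=(20.3925−29.9540)/(18.5845−9.0229)=-1.0000; B=V−Δ·S=29.9822
Node (2,1) S=27.7380: V=(p*·3.6393+(1−p*)·20.3925)/1.3=4.2515; Δ=(3.6393−20.3925)/(38.2784−18.5845)=-0.8507; B=V−Δ·S=27.8475
Node (2,2) S=57.1320: V=(p*·39.8652+(1−p*)·3.6393)/1.3=27.5257; Δ=(39.8652−3.6393)/(78.8422−38.2784)=0.8931; B=V−Δ·S=-23.4968
Node (1,0) S=20.1000: V=(p*·4.2515+(1−p*)·16.5152)/1.3=4.3333; Δ=(4.2515−16.5152)/(27.7380−13.4670)=-0.8593; B=V−Δ·S=21.6062
Node (1,1) S=41.4000: V=(p*·27.5257+(1−p*)·4.2515)/1.3=19.1564; Δ=(27.5257−4.2515)/(57.1320−27.7380)=0.7918; B=V−Δ·S=-13.6242
Node (0,0) S=30.0000: V=(p*·19.1564+(1−p*)·4.3333)/1.3=13.4509; Δ=(19.1564−4.3333)/(41.4000−20.1000)=0.6959; B=V−Δ·S=-7.4266
Check: Δ(0,0)·S0 + B(0,0) = 13.4509 = V0.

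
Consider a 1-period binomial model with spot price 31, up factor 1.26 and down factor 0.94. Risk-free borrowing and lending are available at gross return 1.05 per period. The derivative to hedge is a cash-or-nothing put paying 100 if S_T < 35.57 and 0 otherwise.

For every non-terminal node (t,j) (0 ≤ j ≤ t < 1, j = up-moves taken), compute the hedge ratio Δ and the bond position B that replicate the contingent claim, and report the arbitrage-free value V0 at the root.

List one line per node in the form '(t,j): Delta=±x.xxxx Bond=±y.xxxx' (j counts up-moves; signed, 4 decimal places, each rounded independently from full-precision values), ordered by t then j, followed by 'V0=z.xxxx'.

(0,0): Delta=-10.0806 Bond=375.0000
V0=62.5000

Since d<R<u, set p* = (R−d)/(u−d) = 0.3438; price each node as the discounted p*-expectation of its children.
At expiry t=1: V(1,0)=100.0000, V(1,1)=0.0000
(0,0): S=31.0000. Δ = (V_up−V_dn)/(S_up−S_dn) = (0.0000−100.0000)/(39.0600−29.1400) = -10.0806. V = [p*·0.0000 + (1−p*)·100.0000]/1.05 = 62.5000. B = V − Δ·S = 375.0000.
Check: Δ(0,0)·S0 + B(0,0) = 62.5000 = V0.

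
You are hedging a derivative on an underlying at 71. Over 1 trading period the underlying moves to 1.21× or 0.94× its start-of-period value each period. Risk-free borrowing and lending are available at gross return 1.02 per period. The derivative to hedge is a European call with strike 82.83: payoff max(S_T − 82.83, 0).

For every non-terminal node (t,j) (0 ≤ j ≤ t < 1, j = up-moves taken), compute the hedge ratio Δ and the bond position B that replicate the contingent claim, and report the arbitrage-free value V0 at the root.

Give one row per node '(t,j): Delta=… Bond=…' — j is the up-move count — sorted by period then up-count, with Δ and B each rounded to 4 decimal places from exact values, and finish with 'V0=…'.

(0,0): Delta=0.1607 Bond=-10.5127
V0=0.8947

The replicating-portfolio and risk-neutral prices coincide; use p* = (1.02−0.94)/(1.21−0.94) = 0.2963 for the latter.
Payoff layer (t=1): V(1,0)=0.0000, V(1,1)=3.0800
Node (0,0) S=71.0000: V=(p*·3.0800+(1−p*)·0.0000)/1.02=0.8947; Δ=(3.0800−0.0000)/(85.9100−66.7400)=0.1607; B=V−Δ·S=-10.5127
The time-0 hedge costs 0.8947, which is the no-arbitrage price.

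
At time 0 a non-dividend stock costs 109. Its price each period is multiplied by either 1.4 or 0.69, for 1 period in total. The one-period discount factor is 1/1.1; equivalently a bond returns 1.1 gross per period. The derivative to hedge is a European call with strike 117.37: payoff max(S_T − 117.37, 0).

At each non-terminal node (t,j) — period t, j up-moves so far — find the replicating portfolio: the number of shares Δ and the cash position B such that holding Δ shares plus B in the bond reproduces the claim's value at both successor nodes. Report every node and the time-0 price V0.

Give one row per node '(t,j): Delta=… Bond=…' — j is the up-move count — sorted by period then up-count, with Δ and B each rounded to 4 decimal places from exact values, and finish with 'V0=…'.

No-arbitrage ⇒ martingale measure with p* = (R−d)/(u−d) = 0.5775.
At expiry t=1: V(1,0)=0.0000, V(1,1)=35.2300
  t=0,j=0: stock 109.0000 → up 152.6000 (V=35.2300), down 75.2100 (V=0.0000). Price 18.4946; hedge Δ=0.4552, bond B=-31.1251.
Root portfolio cost Δ·109+B reproduces V0=18.4946.

(0,0): Delta=0.4552 Bond=-31.1251
V0=18.4946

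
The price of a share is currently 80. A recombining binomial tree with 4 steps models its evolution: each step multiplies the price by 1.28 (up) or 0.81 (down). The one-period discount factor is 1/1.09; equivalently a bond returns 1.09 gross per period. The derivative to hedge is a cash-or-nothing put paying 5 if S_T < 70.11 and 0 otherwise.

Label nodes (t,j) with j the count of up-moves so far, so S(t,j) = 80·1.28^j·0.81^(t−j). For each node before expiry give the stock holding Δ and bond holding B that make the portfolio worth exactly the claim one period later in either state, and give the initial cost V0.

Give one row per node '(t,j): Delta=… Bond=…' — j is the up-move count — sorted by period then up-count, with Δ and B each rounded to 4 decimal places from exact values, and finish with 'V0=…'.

Risk-neutral probability p* = (R−d)/(u−d) = (1.09−0.81)/(1.28−0.81) = 0.5957.
Terminal values V(4,·): V(4,0)=5.0000, V(4,1)=5.0000, V(4,2)=0.0000, V(4,3)=0.0000, V(4,4)=0.0000
Node (3,0) S=42.5153: V=(p*·5.0000+(1−p*)·5.0000)/1.09=4.5872; Δ=(5.0000−5.0000)/(54.4196−34.4374)=0.0000; B=V−Δ·S=4.5872
Node (3,1) S=67.1846: V=(p*·0.0000+(1−p*)·5.0000)/1.09=1.8544; Δ=(0.0000−5.0000)/(85.9963−54.4196)=-0.1583; B=V−Δ·S=12.4927
Node (3,2) S=106.1683: V=(p*·0.0000+(1−p*)·0.0000)/1.09=0.0000; Δ=(0.0000−0.0000)/(135.8954−85.9963)=0.0000; B=V−Δ·S=0.0000
Node (3,3) S=167.7722: V=(p*·0.0000+(1−p*)·0.0000)/1.09=0.0000; Δ=(0.0000−0.0000)/(214.7484−135.8954)=0.0000; B=V−Δ·S=0.0000
Node (2,0) S=52.4880: V=(p*·1.8544+(1−p*)·4.5872)/1.09=2.7148; Δ=(1.8544−4.5872)/(67.1846−42.5153)=-0.1108; B=V−Δ·S=8.5292
Node (2,1) S=82.9440: V=(p*·0.0000+(1−p*)·1.8544)/1.09=0.6877; Δ=(0.0000−1.8544)/(106.1683−67.1846)=-0.0476; B=V−Δ·S=4.6332
Node (2,2) S=131.0720: V=(p*·0.0000+(1−p*)·0.0000)/1.09=0.0000; Δ=(0.0000−0.0000)/(167.7722−106.1683)=0.0000; B=V−Δ·S=0.0000
Node (1,0) S=64.8000: V=(p*·0.6877+(1−p*)·2.7148)/1.09=1.3827; Δ=(0.6877−2.7148)/(82.9440−52.4880)=-0.0666; B=V−Δ·S=5.6956
Node (1,1) S=102.4000: V=(p*·0.0000+(1−p*)·0.6877)/1.09=0.2551; Δ=(0.0000−0.6877)/(131.0720−82.9440)=-0.0143; B=V−Δ·S=1.7184
Node (0,0) S=80.0000: V=(p*·0.2551+(1−p*)·1.3827)/1.09=0.6522; Δ=(0.2551−1.3827)/(102.4000−64.8000)=-0.0300; B=V−Δ·S=3.0515
Self-financing check: at every node Δ·S+B equals the discounted successor values.

(0,0): Delta=-0.0300 Bond=3.0515
(1,0): Delta=-0.0666 Bond=5.6956
(1,1): Delta=-0.0143 Bond=1.7184
(2,0): Delta=-0.1108 Bond=8.5292
(2,1): Delta=-0.0476 Bond=4.6332
(2,2): Delta=0.0000 Bond=0.0000
(3,0): Delta=0.0000 Bond=4.5872
(3,1): Delta=-0.1583 Bond=12.4927
(3,2): Delta=0.0000 Bond=0.0000
(3,3): Delta=0.0000 Bond=0.0000
V0=0.6522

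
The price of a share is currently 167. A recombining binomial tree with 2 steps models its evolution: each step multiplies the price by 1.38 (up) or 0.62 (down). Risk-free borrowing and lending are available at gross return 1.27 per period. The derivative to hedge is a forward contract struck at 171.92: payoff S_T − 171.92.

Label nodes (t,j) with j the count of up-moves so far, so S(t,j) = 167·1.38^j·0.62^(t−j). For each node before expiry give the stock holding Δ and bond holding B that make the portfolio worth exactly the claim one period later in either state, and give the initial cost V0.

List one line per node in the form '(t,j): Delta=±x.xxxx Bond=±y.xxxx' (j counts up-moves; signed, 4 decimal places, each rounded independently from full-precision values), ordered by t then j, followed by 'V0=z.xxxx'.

(0,0): Delta=1.0000 Bond=-106.5906
(1,0): Delta=1.0000 Bond=-135.3701
(1,1): Delta=1.0000 Bond=-135.3701
V0=60.4094

No-arbitrage ⇒ martingale measure with p* = (R−d)/(u−d) = 0.8553.
Payoff layer (t=2): V(2,0)=-107.7252, V(2,1)=-29.0348, V(2,2)=146.1148
(1,0): S=103.5400. Δ = (V_up−V_dn)/(S_up−S_dn) = (-29.0348−-107.7252)/(142.8852−64.1948) = 1.0000. V = [p*·-29.0348 + (1−p*)·-107.7252]/1.27 = -31.8301. B = V − Δ·S = -135.3701.
(1,1): S=230.4600. Δ = (V_up−V_dn)/(S_up−S_dn) = (146.1148−-29.0348)/(318.0348−142.8852) = 1.0000. V = [p*·146.1148 + (1−p*)·-29.0348]/1.27 = 95.0899. B = V − Δ·S = -135.3701.
(0,0): S=167.0000. Δ = (V_up−V_dn)/(S_up−S_dn) = (95.0899−-31.8301)/(230.4600−103.5400) = 1.0000. V = [p*·95.0899 + (1−p*)·-31.8301]/1.27 = 60.4094. B = V − Δ·S = -106.5906.
Self-financing check: at every node Δ·S+B equals the discounted successor values.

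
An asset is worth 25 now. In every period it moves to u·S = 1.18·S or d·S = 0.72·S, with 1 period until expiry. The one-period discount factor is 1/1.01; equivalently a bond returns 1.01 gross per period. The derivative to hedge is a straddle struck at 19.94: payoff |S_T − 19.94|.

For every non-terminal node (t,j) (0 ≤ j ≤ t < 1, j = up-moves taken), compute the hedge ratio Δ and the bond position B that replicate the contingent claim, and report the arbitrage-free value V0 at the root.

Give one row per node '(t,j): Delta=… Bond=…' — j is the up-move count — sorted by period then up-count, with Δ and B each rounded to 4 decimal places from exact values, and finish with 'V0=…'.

Since d<R<u, set p* = (R−d)/(u−d) = 0.6304; price each node as the discounted p*-expectation of its children.
At expiry t=1: V(1,0)=1.9400, V(1,1)=9.5600
Node (0,0) S=25.0000: V=(p*·9.5600+(1−p*)·1.9400)/1.01=6.6771; Δ=(9.5600−1.9400)/(29.5000−18.0000)=0.6626; B=V−Δ·S=-9.8881
Self-financing check: at every node Δ·S+B equals the discounted successor values.

(0,0): Delta=0.6626 Bond=-9.8881
V0=6.6771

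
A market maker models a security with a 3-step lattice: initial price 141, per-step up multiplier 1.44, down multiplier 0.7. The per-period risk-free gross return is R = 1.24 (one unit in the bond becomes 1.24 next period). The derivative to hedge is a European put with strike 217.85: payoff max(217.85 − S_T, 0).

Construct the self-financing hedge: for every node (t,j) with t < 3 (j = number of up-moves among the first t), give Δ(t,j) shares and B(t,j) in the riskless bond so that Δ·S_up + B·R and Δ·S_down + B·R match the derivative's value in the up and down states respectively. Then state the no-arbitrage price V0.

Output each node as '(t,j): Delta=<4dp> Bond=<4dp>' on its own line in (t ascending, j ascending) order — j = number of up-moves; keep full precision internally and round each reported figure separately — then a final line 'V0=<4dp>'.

(0,0): Delta=-0.3256 Bond=60.5820
(1,0): Delta=-1.0000 Bond=141.6818
(1,1): Delta=-0.2042 Bond=50.4697
(2,0): Delta=-1.0000 Bond=175.6855
(2,1): Delta=-1.0000 Bond=175.6855
(2,2): Delta=-0.0609 Bond=20.6924
V0=14.6680

The replicating-portfolio and risk-neutral prices coincide; use p* = (1.24−0.7)/(1.44−0.7) = 0.7297 for the latter.
Terminal payoffs: V(3,0)=169.4870, V(3,1)=118.3604, V(3,2)=13.1857, V(3,3)=0.0000
  t=2,j=0: stock 69.0900 → up 99.4896 (V=118.3604), down 48.3630 (V=169.4870). Price 106.5955; hedge Δ=-1.0000, bond B=175.6855.
  t=2,j=1: stock 142.1280 → up 204.6643 (V=13.1857), down 99.4896 (V=118.3604). Price 33.5575; hedge Δ=-1.0000, bond B=175.6855.
  t=2,j=2: stock 292.3776 → up 421.0237 (V=0.0000), down 204.6643 (V=13.1857). Price 2.8739; hedge Δ=-0.0609, bond B=20.6924.
  t=1,j=0: stock 98.7000 → up 142.1280 (V=33.5575), down 69.0900 (V=106.5955). Price 42.9818; hedge Δ=-1.0000, bond B=141.6818.
  t=1,j=1: stock 203.0400 → up 292.3776 (V=2.8739), down 142.1280 (V=33.5575). Price 9.0055; hedge Δ=-0.2042, bond B=50.4697.
  t=0,j=0: stock 141.0000 → up 203.0400 (V=9.0055), down 98.7000 (V=42.9818). Price 14.6680; hedge Δ=-0.3256, bond B=60.5820.
Each (Δ,B) replicates both successor values, so the strategy is self-financing and V0 is arbitrage-free.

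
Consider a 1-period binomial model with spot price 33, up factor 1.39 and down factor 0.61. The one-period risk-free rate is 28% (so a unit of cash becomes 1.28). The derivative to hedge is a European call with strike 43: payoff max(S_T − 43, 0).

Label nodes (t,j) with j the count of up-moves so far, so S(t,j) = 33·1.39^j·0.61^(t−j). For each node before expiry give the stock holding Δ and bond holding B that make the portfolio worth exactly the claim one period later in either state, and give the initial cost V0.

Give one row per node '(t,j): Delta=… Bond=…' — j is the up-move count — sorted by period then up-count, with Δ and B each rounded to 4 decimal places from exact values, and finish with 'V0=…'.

(0,0): Delta=0.1115 Bond=-1.7535
V0=1.9260

Under the risk-neutral measure, an up-move has probability p* = (R−d)/(u−d) = 0.8590 and values discount at R = 1.28.
Terminal payoffs: V(1,0)=0.0000, V(1,1)=2.8700
(0,0): S=33.0000. Δ = (V_up−V_dn)/(S_up−S_dn) = (2.8700−0.0000)/(45.8700−20.1300) = 0.1115. V = [p*·2.8700 + (1−p*)·0.0000]/1.28 = 1.9260. B = V − Δ·S = -1.7535.
Root portfolio cost Δ·33+B reproduces V0=1.9260.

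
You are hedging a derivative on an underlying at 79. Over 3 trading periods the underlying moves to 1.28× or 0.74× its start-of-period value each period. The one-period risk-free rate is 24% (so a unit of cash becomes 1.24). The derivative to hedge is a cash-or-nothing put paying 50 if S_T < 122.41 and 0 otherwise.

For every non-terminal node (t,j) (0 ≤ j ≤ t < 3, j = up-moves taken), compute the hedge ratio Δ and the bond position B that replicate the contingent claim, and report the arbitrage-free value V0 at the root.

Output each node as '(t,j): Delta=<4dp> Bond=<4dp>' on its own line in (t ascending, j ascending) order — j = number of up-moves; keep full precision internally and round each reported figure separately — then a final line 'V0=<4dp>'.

(0,0): Delta=-0.6535 Bond=57.0346
(1,0): Delta=0.0000 Bond=32.5182
(1,1): Delta=-0.6837 Bond=73.7793
(2,0): Delta=0.0000 Bond=40.3226
(2,1): Delta=0.0000 Bond=40.3226
(2,2): Delta=-0.7154 Bond=95.5795
V0=5.4066

The replicating-portfolio and risk-neutral prices coincide; use p* = (1.24−0.74)/(1.28−0.74) = 0.9259 for the latter.
Terminal payoffs: V(3,0)=50.0000, V(3,1)=50.0000, V(3,2)=50.0000, V(3,3)=0.0000
  t=2,j=0: stock 43.2604 → up 55.3733 (V=50.0000), down 32.0127 (V=50.0000). Price 40.3226; hedge Δ=0.0000, bond B=40.3226.
  t=2,j=1: stock 74.8288 → up 95.7809 (V=50.0000), down 55.3733 (V=50.0000). Price 40.3226; hedge Δ=0.0000, bond B=40.3226.
  t=2,j=2: stock 129.4336 → up 165.6750 (V=0.0000), down 95.7809 (V=50.0000). Price 2.9869; hedge Δ=-0.7154, bond B=95.5795.
  t=1,j=0: stock 58.4600 → up 74.8288 (V=40.3226), down 43.2604 (V=40.3226). Price 32.5182; hedge Δ=0.0000, bond B=32.5182.
  t=1,j=1: stock 101.1200 → up 129.4336 (V=2.9869), down 74.8288 (V=40.3226). Price 4.6391; hedge Δ=-0.6837, bond B=73.7793.
  t=0,j=0: stock 79.0000 → up 101.1200 (V=4.6391), down 58.4600 (V=32.5182). Price 5.4066; hedge Δ=-0.6535, bond B=57.0346.
Self-financing check: at every node Δ·S+B equals the discounted successor values.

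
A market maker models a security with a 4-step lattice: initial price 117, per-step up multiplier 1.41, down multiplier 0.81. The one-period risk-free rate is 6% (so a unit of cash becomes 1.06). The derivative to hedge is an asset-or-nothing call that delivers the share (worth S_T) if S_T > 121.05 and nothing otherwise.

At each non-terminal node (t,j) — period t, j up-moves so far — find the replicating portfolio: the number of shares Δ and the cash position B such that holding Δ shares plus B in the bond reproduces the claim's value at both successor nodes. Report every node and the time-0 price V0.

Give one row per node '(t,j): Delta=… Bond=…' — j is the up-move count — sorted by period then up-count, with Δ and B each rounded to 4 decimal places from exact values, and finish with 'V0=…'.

No-arbitrage ⇒ martingale measure with p* = (R−d)/(u−d) = 0.4167.
Terminal values V(4,·): V(4,0)=0.0000, V(4,1)=0.0000, V(4,2)=152.6139, V(4,3)=265.6613, V(4,4)=462.4474
  t=3,j=0: stock 62.1786 → up 87.6718 (V=0.0000), down 50.3647 (V=0.0000). Price 0.0000; hedge Δ=0.0000, bond B=0.0000.
  t=3,j=1: stock 108.2368 → up 152.6139 (V=152.6139), down 87.6718 (V=0.0000). Price 59.9897; hedge Δ=2.3500, bond B=-194.3668.
  t=3,j=2: stock 188.4122 → up 265.6613 (V=265.6613), down 152.6139 (V=152.6139). Price 188.4122; hedge Δ=1.0000, bond B=0.0000.
  t=3,j=3: stock 327.9769 → up 462.4474 (V=462.4474), down 265.6613 (V=265.6613). Price 327.9769; hedge Δ=1.0000, bond B=0.0000.
  t=2,j=0: stock 76.7637 → up 108.2368 (V=59.9897), down 62.1786 (V=0.0000). Price 23.5809; hedge Δ=1.3025, bond B=-76.4020.
  t=2,j=1: stock 133.6257 → up 188.4122 (V=188.4122), down 108.2368 (V=59.9897). Price 107.0746; hedge Δ=1.6018, bond B=-106.9628.
  t=2,j=2: stock 232.6077 → up 327.9769 (V=327.9769), down 188.4122 (V=188.4122). Price 232.6077; hedge Δ=1.0000, bond B=0.0000.
  t=1,j=0: stock 94.7700 → up 133.6257 (V=107.0746), down 76.7637 (V=23.5809). Price 55.0660; hedge Δ=1.4684, bond B=-84.0903.
  t=1,j=1: stock 164.9700 → up 232.6077 (V=232.6077), down 133.6257 (V=107.0746). Price 150.3586; hedge Δ=1.2682, bond B=-58.8632.
  t=0,j=0: stock 117.0000 → up 164.9700 (V=150.3586), down 94.7700 (V=55.0660). Price 89.4068; hedge Δ=1.3574, bond B=-69.4142.
Each (Δ,B) replicates both successor values, so the strategy is self-financing and V0 is arbitrage-free.

(0,0): Delta=1.3574 Bond=-69.4142
(1,0): Delta=1.4684 Bond=-84.0903
(1,1): Delta=1.2682 Bond=-58.8632
(2,0): Delta=1.3025 Bond=-76.4020
(2,1): Delta=1.6018 Bond=-106.9628
(2,2): Delta=1.0000 Bond=0.0000
(3,0): Delta=0.0000 Bond=0.0000
(3,1): Delta=2.3500 Bond=-194.3668
(3,2): Delta=1.0000 Bond=0.0000
(3,3): Delta=1.0000 Bond=0.0000
V0=89.4068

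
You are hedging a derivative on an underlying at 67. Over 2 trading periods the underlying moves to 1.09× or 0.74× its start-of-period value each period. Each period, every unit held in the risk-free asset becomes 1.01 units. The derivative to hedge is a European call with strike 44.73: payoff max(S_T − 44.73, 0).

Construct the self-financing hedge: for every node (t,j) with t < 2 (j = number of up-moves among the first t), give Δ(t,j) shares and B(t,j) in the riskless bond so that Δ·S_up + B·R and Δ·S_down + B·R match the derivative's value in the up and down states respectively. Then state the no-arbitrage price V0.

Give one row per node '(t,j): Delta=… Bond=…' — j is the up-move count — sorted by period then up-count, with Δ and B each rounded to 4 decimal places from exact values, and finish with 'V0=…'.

(0,0): Delta=0.9224 Bond=-38.2377
(1,0): Delta=0.5366 Bond=-19.4937
(1,1): Delta=1.0000 Bond=-44.2871
V0=23.5632

Risk-neutral probability p* = (R−d)/(u−d) = (1.01−0.74)/(1.09−0.74) = 0.7714.
At expiry t=2: V(2,0)=0.0000, V(2,1)=9.3122, V(2,2)=34.8727
(1,0): S=49.5800. Δ = (V_up−V_dn)/(S_up−S_dn) = (9.3122−0.0000)/(54.0422−36.6892) = 0.5366. V = [p*·9.3122 + (1−p*)·0.0000]/1.01 = 7.1126. B = V − Δ·S = -19.4937.
(1,1): S=73.0300. Δ = (V_up−V_dn)/(S_up−S_dn) = (34.8727−9.3122)/(79.6027−54.0422) = 1.0000. V = [p*·34.8727 + (1−p*)·9.3122]/1.01 = 28.7429. B = V − Δ·S = -44.2871.
(0,0): S=67.0000. Δ = (V_up−V_dn)/(S_up−S_dn) = (28.7429−7.1126)/(73.0300−49.5800) = 0.9224. V = [p*·28.7429 + (1−p*)·7.1126]/1.01 = 23.5632. B = V − Δ·S = -38.2377.
Check: Δ(0,0)·S0 + B(0,0) = 23.5632 = V0.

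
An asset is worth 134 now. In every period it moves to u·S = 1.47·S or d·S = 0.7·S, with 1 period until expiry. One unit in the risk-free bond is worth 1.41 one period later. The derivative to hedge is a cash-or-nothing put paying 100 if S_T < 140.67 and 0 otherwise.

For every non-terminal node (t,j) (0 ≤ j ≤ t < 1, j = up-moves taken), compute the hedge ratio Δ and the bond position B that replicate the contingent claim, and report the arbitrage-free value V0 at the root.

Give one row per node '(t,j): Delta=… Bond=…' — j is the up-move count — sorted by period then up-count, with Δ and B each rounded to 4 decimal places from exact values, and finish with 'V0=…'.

Risk-neutral probability p* = (R−d)/(u−d) = (1.41−0.7)/(1.47−0.7) = 0.9221.
Terminal values V(1,·): V(1,0)=100.0000, V(1,1)=0.0000
  t=0,j=0: stock 134.0000 → up 196.9800 (V=0.0000), down 93.8000 (V=100.0000). Price 5.5264; hedge Δ=-0.9692, bond B=135.3965.
Each (Δ,B) replicates both successor values, so the strategy is self-financing and V0 is arbitrage-free.

(0,0): Delta=-0.9692 Bond=135.3965
V0=5.5264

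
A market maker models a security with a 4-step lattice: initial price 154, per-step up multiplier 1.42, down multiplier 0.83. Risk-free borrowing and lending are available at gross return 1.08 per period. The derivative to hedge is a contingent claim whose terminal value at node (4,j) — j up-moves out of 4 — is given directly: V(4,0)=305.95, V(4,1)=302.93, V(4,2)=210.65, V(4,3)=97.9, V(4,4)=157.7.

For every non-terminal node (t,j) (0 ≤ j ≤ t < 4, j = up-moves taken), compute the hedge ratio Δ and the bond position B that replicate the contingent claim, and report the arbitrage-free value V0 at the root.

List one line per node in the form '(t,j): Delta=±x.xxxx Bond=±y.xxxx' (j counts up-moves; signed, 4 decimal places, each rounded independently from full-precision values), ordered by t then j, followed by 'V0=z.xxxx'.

The replicating-portfolio and risk-neutral prices coincide; use p* = (1.08−0.83)/(1.42−0.83) = 0.4237 for the latter.
Payoff layer (t=4): V(4,0)=305.9500, V(4,1)=302.9300, V(4,2)=210.6500, V(4,3)=97.9000, V(4,4)=157.7000
  t=3,j=0: stock 88.0552 → up 125.0384 (V=302.9300), down 73.0858 (V=305.9500). Price 282.1022; hedge Δ=-0.0581, bond B=287.2208.
  t=3,j=1: stock 150.6487 → up 213.9211 (V=210.6500), down 125.0384 (V=302.9300). Price 244.2855; hedge Δ=-1.0382, bond B=400.6922.
  t=3,j=2: stock 257.7362 → up 365.9855 (V=97.9000), down 213.9211 (V=210.6500). Price 150.8098; hedge Δ=-0.7415, bond B=341.9115.
  t=3,j=3: stock 440.9464 → up 626.1438 (V=157.7000), down 365.9855 (V=97.9000). Price 114.1102; hedge Δ=0.2299, bond B=12.7542.
  t=2,j=0: stock 106.0906 → up 150.6487 (V=244.2855), down 88.0552 (V=282.1022). Price 246.3686; hedge Δ=-0.6042, bond B=310.4647.
  t=2,j=1: stock 181.5044 → up 257.7362 (V=150.8098), down 150.6487 (V=244.2855). Price 189.5159; hedge Δ=-0.8729, bond B=347.9492.
  t=2,j=2: stock 310.5256 → up 440.9464 (V=114.1102), down 257.7362 (V=150.8098). Price 125.2399; hedge Δ=-0.2003, bond B=187.4427.
  t=1,j=0: stock 127.8200 → up 181.5044 (V=189.5159), down 106.0906 (V=246.3686). Price 205.8134; hedge Δ=-0.7539, bond B=302.1741.
  t=1,j=1: stock 218.6800 → up 310.5256 (V=125.2399), down 181.5044 (V=189.5159). Price 150.2595; hedge Δ=-0.4982, bond B=259.2018.
  t=0,j=0: stock 154.0000 → up 218.6800 (V=150.2595), down 127.8200 (V=205.8134). Price 168.7719; hedge Δ=-0.6114, bond B=262.9310.
The time-0 hedge costs 168.7719, which is the no-arbitrage price.

(0,0): Delta=-0.6114 Bond=262.9310
(1,0): Delta=-0.7539 Bond=302.1741
(1,1): Delta=-0.4982 Bond=259.2018
(2,0): Delta=-0.6042 Bond=310.4647
(2,1): Delta=-0.8729 Bond=347.9492
(2,2): Delta=-0.2003 Bond=187.4427
(3,0): Delta=-0.0581 Bond=287.2208
(3,1): Delta=-1.0382 Bond=400.6922
(3,2): Delta=-0.7415 Bond=341.9115
(3,3): Delta=0.2299 Bond=12.7542
V0=168.7719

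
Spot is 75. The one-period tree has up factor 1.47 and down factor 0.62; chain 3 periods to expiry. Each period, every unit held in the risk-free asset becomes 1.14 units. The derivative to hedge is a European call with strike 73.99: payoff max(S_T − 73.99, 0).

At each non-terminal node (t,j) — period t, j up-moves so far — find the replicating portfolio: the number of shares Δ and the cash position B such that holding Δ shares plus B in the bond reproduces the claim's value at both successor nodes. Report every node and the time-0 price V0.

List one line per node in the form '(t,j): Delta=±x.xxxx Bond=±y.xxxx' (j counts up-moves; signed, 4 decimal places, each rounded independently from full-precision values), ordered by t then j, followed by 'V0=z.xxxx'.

(0,0): Delta=0.7742 Bond=-24.8863
(1,0): Delta=0.3597 Bond=-9.0962
(1,1): Delta=0.8851 Bond=-40.6021
(2,0): Delta=0.0000 Bond=0.0000
(2,1): Delta=0.4560 Bond=-16.9504
(2,2): Delta=1.0000 Bond=-64.9035
V0=33.1773

Under the risk-neutral measure, an up-move has probability p* = (R−d)/(u−d) = 0.6118 and values discount at R = 1.14.
At expiry t=3: V(3,0)=0.0000, V(3,1)=0.0000, V(3,2)=26.4918, V(3,3)=164.2492
(2,0): S=28.8300. Δ = (V_up−V_dn)/(S_up−S_dn) = (0.0000−0.0000)/(42.3801−17.8746) = 0.0000. V = [p*·0.0000 + (1−p*)·0.0000]/1.14 = 0.0000. B = V − Δ·S = 0.0000.
(2,1): S=68.3550. Δ = (V_up−V_dn)/(S_up−S_dn) = (26.4918−0.0000)/(100.4819−42.3801) = 0.4560. V = [p*·26.4918 + (1−p*)·0.0000]/1.14 = 14.2165. B = V − Δ·S = -16.9504.
(2,2): S=162.0675. Δ = (V_up−V_dn)/(S_up−S_dn) = (164.2492−26.4918)/(238.2392−100.4818) = 1.0000. V = [p*·164.2492 + (1−p*)·26.4918]/1.14 = 97.1640. B = V − Δ·S = -64.9035.
(1,0): S=46.5000. Δ = (V_up−V_dn)/(S_up−S_dn) = (14.2165−0.0000)/(68.3550−28.8300) = 0.3597. V = [p*·14.2165 + (1−p*)·0.0000]/1.14 = 7.6291. B = V − Δ·S = -9.0962.
(1,1): S=110.2500. Δ = (V_up−V_dn)/(S_up−S_dn) = (97.1640−14.2165)/(162.0675−68.3550) = 0.8851. V = [p*·97.1640 + (1−p*)·14.2165]/1.14 = 56.9832. B = V − Δ·S = -40.6021.
(0,0): S=75.0000. Δ = (V_up−V_dn)/(S_up−S_dn) = (56.9832−7.6291)/(110.2500−46.5000) = 0.7742. V = [p*·56.9832 + (1−p*)·7.6291]/1.14 = 33.1773. B = V − Δ·S = -24.8863.
Root portfolio cost Δ·75+B reproduces V0=33.1773.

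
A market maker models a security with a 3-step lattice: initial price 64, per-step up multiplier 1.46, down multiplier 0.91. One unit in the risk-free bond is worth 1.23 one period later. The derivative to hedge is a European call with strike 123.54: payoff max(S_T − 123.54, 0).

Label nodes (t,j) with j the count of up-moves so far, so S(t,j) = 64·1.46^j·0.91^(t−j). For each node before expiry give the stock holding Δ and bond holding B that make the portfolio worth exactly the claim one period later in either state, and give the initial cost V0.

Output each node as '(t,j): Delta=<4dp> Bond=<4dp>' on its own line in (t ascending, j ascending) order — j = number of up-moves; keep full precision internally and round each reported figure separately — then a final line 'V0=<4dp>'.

(0,0): Delta=0.4825 Bond=-22.7348
(1,0): Delta=0.0089 Bond=-0.3846
(1,1): Delta=0.6946 Bond=-47.7864
(2,0): Delta=0.0000 Bond=0.0000
(2,1): Delta=0.0129 Bond=-0.8130
(2,2): Delta=1.0000 Bond=-100.4390
V0=8.1433

The replicating-portfolio and risk-neutral prices coincide; use p* = (1.23−0.91)/(1.46−0.91) = 0.5818 for the latter.
At expiry t=3: V(3,0)=0.0000, V(3,1)=0.0000, V(3,2)=0.6044, V(3,3)=75.6367
Node (2,0) S=52.9984: V=(p*·0.0000+(1−p*)·0.0000)/1.23=0.0000; Δ=(0.0000−0.0000)/(77.3777−48.2285)=0.0000; B=V−Δ·S=0.0000
Node (2,1) S=85.0304: V=(p*·0.6044+(1−p*)·0.0000)/1.23=0.2859; Δ=(0.6044−0.0000)/(124.1444−77.3777)=0.0129; B=V−Δ·S=-0.8130
Node (2,2) S=136.4224: V=(p*·75.6367+(1−p*)·0.6044)/1.23=35.9834; Δ=(75.6367−0.6044)/(199.1767−124.1444)=1.0000; B=V−Δ·S=-100.4390
Node (1,0) S=58.2400: V=(p*·0.2859+(1−p*)·0.0000)/1.23=0.1352; Δ=(0.2859−0.0000)/(85.0304−52.9984)=0.0089; B=V−Δ·S=-0.3846
Node (1,1) S=93.4400: V=(p*·35.9834+(1−p*)·0.2859)/1.23=17.1182; Δ=(35.9834−0.2859)/(136.4224−85.0304)=0.6946; B=V−Δ·S=-47.7864
Node (0,0) S=64.0000: V=(p*·17.1182+(1−p*)·0.1352)/1.23=8.1433; Δ=(17.1182−0.1352)/(93.4400−58.2400)=0.4825; B=V−Δ·S=-22.7348
Self-financing check: at every node Δ·S+B equals the discounted successor values.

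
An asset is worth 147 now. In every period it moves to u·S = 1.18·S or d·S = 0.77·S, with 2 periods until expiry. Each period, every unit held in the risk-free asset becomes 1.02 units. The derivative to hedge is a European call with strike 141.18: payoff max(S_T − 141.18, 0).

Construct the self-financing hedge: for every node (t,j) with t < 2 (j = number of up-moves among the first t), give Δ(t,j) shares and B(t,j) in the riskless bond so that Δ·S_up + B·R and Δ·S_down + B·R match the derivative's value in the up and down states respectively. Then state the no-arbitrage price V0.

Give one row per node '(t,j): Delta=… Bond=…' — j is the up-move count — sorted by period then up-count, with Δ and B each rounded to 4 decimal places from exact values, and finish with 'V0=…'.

(0,0): Delta=0.6299 Bond=-69.8965
(1,0): Delta=0.0000 Bond=0.0000
(1,1): Delta=0.8929 Bond=-116.9229
V0=22.6937

Risk-neutral probability p* = (R−d)/(u−d) = (1.02−0.77)/(1.18−0.77) = 0.6098.
At expiry t=2: V(2,0)=0.0000, V(2,1)=0.0000, V(2,2)=63.5028
Node (1,0) S=113.1900: V=(p*·0.0000+(1−p*)·0.0000)/1.02=0.0000; Δ=(0.0000−0.0000)/(133.5642−87.1563)=0.0000; B=V−Δ·S=0.0000
Node (1,1) S=173.4600: V=(p*·63.5028+(1−p*)·0.0000)/1.02=37.9620; Δ=(63.5028−0.0000)/(204.6828−133.5642)=0.8929; B=V−Δ·S=-116.9229
Node (0,0) S=147.0000: V=(p*·37.9620+(1−p*)·0.0000)/1.02=22.6937; Δ=(37.9620−0.0000)/(173.4600−113.1900)=0.6299; B=V−Δ·S=-69.8965
Each (Δ,B) replicates both successor values, so the strategy is self-financing and V0 is arbitrage-free.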